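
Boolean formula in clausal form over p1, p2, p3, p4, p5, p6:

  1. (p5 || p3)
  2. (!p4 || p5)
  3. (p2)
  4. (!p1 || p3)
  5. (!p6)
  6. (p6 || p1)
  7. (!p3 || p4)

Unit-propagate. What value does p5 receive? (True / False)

(p2) stands alone — p2 = True.
Unit clause (!p6) sets p6 = False.
In (p1 || p6), p6 is now false; p1 must hold, so p1 = True.
(!p1 || p3): since p1 = True, the clause reduces to (p3). p3 = True.
From (!p3 || p4) and p3 = True: p4 = True.
In (p5 || !p4), !p4 is now false; p5 must hold, so p5 = True.

True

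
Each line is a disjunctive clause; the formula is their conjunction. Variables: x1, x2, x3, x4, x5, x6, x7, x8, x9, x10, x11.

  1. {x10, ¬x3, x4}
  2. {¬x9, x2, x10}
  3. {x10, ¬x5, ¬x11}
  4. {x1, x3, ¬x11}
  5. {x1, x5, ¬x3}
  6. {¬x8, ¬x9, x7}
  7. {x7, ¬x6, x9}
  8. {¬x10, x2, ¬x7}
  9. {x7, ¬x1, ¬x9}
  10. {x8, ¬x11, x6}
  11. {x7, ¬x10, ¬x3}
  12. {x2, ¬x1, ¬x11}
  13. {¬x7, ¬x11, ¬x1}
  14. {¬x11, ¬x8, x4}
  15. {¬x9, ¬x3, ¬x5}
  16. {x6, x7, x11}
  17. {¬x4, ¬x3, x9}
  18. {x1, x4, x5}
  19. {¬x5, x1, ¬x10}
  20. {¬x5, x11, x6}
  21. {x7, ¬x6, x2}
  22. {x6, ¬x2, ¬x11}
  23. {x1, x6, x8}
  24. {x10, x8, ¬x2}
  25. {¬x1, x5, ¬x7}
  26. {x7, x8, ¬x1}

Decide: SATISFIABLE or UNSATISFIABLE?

SATISFIABLE

Branch on x1: take x1 = False.
Set x2 = False and propagate.
Set x3 = False and propagate.
  then x11 is forced to False.
For the remaining variables, x4 = False, x5 = True, x6 = True, x7 = True, x8 = True, x9 = False, x10 = False works.
So x1=False, x2=False, x3=False, x4=False, x5=True, x6=True, x7=True, x8=True, x9=False, x10=False, x11=False is a satisfying assignment.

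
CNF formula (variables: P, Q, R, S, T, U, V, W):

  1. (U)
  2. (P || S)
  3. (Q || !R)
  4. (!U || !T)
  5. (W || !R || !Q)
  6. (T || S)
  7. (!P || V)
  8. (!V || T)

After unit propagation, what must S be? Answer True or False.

True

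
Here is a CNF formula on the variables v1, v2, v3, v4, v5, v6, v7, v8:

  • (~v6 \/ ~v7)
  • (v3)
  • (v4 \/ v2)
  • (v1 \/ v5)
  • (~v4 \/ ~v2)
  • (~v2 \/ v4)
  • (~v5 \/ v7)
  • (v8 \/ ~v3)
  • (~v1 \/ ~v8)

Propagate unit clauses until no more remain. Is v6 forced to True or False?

False

(v3) is a unit clause: v3 = True.
From (~v3 \/ v8) and v3 = True: v8 = True.
In (~v8 \/ ~v1), ~v8 is now false; ~v1 must hold, so v1 = False.
From (v1 \/ v5) and v1 = False: v5 = True.
(~v5 \/ v7): since v5 = True, the clause reduces to (v7). v7 = True.
From (~v7 \/ ~v6) and v7 = True: v6 = False.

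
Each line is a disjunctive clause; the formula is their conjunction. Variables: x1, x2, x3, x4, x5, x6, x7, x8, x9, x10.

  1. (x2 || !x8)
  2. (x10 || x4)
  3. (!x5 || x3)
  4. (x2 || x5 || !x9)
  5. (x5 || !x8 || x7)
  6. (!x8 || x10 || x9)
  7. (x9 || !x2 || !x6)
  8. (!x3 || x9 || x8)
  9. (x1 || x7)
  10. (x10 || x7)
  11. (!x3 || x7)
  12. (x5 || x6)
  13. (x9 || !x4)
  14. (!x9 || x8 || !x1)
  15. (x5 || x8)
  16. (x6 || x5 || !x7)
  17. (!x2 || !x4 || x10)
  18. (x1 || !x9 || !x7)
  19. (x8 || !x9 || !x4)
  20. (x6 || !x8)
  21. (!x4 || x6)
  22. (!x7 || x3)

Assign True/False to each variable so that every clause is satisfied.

x1 = True, x2 = True, x3 = True, x4 = True, x5 = False, x6 = True, x7 = True, x8 = True, x9 = True, x10 = True

Pure literal: x10 appears only positively; assign x10 = True.
Branch on x1: take x1 = True.
Branch on x2: take x2 = True.
The remaining clauses are satisfied by x3 = True, x4 = True, x5 = False, x6 = True, x7 = True, x8 = True, x9 = True.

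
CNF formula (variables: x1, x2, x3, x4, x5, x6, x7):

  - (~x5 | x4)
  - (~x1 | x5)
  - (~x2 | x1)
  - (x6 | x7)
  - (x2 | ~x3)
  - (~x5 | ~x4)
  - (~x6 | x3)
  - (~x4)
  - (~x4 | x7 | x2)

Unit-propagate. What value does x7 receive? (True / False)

True

(~x4) is a unit clause: x4 = False.
(x4 | ~x5): since x4 = False, the clause reduces to (~x5). x5 = False.
In (~x1 | x5), x5 is now false; ~x1 must hold, so x1 = False.
(~x2 | x1) with x1 = False leaves only ~x2, so x2 = False.
From (~x3 | x2) and x2 = False: x3 = False.
From (x3 | ~x6) and x3 = False: x6 = False.
(x7 | x6) with x6 = False leaves only x7, so x7 = True.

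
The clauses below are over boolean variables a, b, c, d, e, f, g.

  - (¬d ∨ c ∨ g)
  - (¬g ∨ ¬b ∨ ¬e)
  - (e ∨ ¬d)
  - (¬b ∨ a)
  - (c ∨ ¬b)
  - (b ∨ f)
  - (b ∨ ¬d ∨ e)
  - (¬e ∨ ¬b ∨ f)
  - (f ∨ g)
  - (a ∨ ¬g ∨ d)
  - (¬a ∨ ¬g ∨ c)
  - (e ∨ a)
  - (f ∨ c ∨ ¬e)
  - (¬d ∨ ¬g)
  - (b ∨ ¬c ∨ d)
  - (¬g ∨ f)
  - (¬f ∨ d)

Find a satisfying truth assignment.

a=0, b=0, c=1, d=1, e=1, f=1, g=0

Check each clause:
  1. (c ∨ ¬d ∨ g) — c is true.
  2. (¬e ∨ ¬g ∨ ¬b) — ¬g is true.
  3. (¬d ∨ e) — e is true.
  4. (a ∨ ¬b) — ¬b is true.
  5. (c ∨ ¬b) — c is true.
  6. (f ∨ b) — f is true.
  7. (¬d ∨ e ∨ b) — e is true.
  8. (f ∨ ¬b ∨ ¬e) — f is true.
  9. (f ∨ g) — f is true.
  10. (d ∨ ¬g ∨ a) — d is true.
  11. (¬g ∨ ¬a ∨ c) — ¬g is true.
  12. (e ∨ a) — e is true.
  13. (f ∨ ¬e ∨ c) — c is true.
  14. (¬d ∨ ¬g) — ¬g is true.
  15. (d ∨ b ∨ ¬c) — d is true.
  16. (¬g ∨ f) — ¬g is true.
  17. (d ∨ ¬f) — d is true.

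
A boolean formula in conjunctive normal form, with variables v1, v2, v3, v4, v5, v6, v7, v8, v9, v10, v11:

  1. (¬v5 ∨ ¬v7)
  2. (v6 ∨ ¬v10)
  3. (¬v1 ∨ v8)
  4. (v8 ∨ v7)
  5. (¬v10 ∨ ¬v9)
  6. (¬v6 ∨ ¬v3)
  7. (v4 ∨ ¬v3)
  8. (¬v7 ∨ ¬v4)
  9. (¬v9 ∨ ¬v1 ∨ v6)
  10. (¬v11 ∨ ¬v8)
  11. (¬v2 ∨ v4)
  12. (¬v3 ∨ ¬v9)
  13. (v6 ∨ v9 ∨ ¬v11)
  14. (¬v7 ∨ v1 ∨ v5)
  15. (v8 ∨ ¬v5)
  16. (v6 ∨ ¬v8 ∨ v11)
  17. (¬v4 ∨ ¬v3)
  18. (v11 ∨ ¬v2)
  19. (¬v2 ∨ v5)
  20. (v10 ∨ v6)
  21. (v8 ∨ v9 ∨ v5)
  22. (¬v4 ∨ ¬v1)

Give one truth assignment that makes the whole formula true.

v2 occurs only negated in the remaining clauses — set v2 = False.
Pure literal: v3 appears only negated; assign v3 = False.
Branch on v1: take v1 = True.
  then v8 is forced to True.
  then v11 is forced to False.
  then v6 is forced to True.
  then v4 is forced to False.
Set v5 = True and propagate.
  then v7 is forced to False.
For the remaining variables, v9 = False, v10 = False works.
Every clause has at least one true literal under this assignment.

v1 = T  v2 = F  v3 = F  v4 = F  v5 = T  v6 = T  v7 = F  v8 = T  v9 = F  v10 = F  v11 = F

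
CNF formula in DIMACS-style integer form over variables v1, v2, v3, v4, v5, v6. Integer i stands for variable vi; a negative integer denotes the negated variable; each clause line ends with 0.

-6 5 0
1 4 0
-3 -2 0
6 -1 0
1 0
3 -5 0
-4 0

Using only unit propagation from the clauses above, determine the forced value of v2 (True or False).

False

(v1) stands alone — v1 = True.
In (v6 \/ ~v1), ~v1 is now false; v6 must hold, so v6 = True.
From (v5 \/ ~v6) and v6 = True: v5 = True.
From (~v5 \/ v3) and v5 = True: v3 = True.
(~v3 \/ ~v2) with v3 = True leaves only ~v2, so v2 = False.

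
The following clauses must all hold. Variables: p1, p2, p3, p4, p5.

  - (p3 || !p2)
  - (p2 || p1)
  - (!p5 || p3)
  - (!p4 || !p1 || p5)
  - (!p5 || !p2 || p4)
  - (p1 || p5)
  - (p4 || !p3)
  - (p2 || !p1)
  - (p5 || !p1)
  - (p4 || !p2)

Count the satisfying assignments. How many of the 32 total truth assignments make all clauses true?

2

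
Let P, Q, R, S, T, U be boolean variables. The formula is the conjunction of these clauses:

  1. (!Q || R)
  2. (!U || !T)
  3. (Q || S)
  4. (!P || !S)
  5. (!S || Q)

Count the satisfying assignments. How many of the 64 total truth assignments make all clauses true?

Split on Q, then S.
  Q=1, S=1: remaining (P,R,T,U) ∈ {(0,1,0,0); (0,1,0,1); (0,1,1,0)} — 3.
  Q=1, S=0: P free; 3 ways for (R,T,U) × 2^1 = 6.
  Q=0, S=1: a clause becomes empty — 0.
  Q=0, S=0: a clause becomes empty — 0.
Total: 3 + 6 + 0 + 0 = 9.

9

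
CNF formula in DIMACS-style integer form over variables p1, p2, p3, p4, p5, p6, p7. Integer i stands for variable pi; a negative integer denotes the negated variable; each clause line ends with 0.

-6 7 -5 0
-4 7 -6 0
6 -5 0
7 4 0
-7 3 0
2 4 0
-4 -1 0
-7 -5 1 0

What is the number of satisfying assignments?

Split on p7, then p4.
  p7=T, p4=T: remaining (p1,p2,p3,p5,p6) ∈ {(F,F,T,F,F); (F,F,T,F,T); (F,T,T,F,F); (F,T,T,F,T)} — 4.
  p7=T, p4=F: 5 of the 32 assignments to (p1,p2,p3,p5,p6) work.
  p7=F, p4=T: remaining (p1,p2,p3,p5,p6) ∈ {(F,F,F,F,F); (F,F,T,F,F); (F,T,F,F,F); (F,T,T,F,F)} — 4.
  p7=F, p4=F: a clause becomes empty — 0.
Total: 4 + 5 + 4 + 0 = 13.

13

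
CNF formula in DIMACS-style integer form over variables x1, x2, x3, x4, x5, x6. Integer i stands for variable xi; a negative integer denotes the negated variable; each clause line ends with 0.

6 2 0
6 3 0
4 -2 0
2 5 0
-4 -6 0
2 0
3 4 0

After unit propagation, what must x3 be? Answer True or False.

True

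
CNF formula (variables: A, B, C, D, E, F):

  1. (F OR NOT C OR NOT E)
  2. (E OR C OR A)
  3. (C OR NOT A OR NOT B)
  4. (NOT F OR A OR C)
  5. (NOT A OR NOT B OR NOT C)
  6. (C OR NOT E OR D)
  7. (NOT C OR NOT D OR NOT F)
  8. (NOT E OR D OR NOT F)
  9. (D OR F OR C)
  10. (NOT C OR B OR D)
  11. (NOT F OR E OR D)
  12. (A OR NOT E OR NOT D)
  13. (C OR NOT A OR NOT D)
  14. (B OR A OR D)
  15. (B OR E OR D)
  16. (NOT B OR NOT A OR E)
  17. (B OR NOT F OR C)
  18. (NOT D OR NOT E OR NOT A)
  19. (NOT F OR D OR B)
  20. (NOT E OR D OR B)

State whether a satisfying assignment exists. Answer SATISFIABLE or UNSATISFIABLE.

SATISFIABLE

Try A = True.
Set B = False and propagate.
Set C = True and propagate.
  then D is forced to True.
  then F is forced to False.
  then E is forced to False.
Every clause has at least one true literal under this assignment.
So A=True, B=False, C=True, D=True, E=False, F=False is a satisfying assignment.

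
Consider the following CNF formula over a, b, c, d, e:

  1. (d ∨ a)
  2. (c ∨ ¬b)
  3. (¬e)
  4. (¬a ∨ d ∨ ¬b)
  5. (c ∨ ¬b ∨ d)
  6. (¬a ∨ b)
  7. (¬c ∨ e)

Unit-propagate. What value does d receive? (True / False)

Unit clause (¬e) sets e = False.
In (¬c ∨ e), e is now false; ¬c must hold, so c = False.
In (c ∨ ¬b), c is now false; ¬b must hold, so b = False.
(¬a ∨ b): since b = False, the clause reduces to (¬a). a = False.
From (a ∨ d) and a = False: d = True.

True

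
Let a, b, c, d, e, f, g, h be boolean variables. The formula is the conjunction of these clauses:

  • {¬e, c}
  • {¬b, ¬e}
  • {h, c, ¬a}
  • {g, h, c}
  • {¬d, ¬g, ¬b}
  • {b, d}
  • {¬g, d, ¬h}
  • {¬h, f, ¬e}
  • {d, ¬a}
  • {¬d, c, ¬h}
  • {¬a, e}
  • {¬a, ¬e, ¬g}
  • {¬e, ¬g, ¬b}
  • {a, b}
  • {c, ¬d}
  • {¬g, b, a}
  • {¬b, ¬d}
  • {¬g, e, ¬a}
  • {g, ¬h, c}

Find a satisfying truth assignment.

Set a = False and propagate.
  then b is forced to True.
  then e is forced to False.
  then d is forced to False.
For the remaining variables, c = False, f = False, g = True, h = False works.

a=0  b=1  c=0  d=0  e=0  f=0  g=1  h=0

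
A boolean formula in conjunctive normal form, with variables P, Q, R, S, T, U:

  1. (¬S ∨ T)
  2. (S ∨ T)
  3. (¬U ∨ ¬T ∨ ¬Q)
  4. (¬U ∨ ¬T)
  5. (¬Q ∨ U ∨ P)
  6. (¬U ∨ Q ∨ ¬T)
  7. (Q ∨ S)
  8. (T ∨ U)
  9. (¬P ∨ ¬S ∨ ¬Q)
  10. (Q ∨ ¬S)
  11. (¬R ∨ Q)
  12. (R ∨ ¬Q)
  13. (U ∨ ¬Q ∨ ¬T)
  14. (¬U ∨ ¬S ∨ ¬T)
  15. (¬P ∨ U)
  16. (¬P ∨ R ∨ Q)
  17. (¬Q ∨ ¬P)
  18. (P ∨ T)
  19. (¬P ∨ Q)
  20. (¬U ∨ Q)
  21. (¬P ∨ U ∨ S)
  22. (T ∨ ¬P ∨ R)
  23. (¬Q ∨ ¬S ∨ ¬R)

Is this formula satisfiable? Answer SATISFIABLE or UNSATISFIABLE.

Q = True:
  propagation gives R=True, P=False, U=True, T=False; an empty clause results — contradiction.
Q = False:
  propagation gives S=True; an empty clause results — contradiction.
Every branch closes, so no satisfying assignment exists.

UNSATISFIABLE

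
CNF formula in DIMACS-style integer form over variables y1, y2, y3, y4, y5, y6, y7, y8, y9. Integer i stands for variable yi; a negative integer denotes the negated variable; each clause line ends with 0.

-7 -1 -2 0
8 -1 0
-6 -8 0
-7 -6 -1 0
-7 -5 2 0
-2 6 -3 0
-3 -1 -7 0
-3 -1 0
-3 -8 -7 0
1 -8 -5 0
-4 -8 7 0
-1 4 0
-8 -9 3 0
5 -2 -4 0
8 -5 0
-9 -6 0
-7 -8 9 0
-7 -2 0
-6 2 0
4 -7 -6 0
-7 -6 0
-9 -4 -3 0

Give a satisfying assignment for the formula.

y1=False, y2=True, y3=False, y4=False, y5=False, y6=True, y7=False, y8=False, y9=False

Check each clause:
  1. (~y1 \/ ~y7 \/ ~y2) — ~y7 is true.
  2. (y8 \/ ~y1) — ~y1 is true.
  3. (~y6 \/ ~y8) — ~y8 is true.
  4. (~y1 \/ ~y6 \/ ~y7) — ~y7 is true.
  5. (y2 \/ ~y7 \/ ~y5) — ~y7 is true.
  6. (~y3 \/ y6 \/ ~y2) — ~y3 is true.
  7. (~y3 \/ ~y7 \/ ~y1) — ~y7 is true.
  8. (~y3 \/ ~y1) — ~y3 is true.
  9. (~y3 \/ ~y7 \/ ~y8) — ~y8 is true.
  10. (~y5 \/ ~y8 \/ y1) — ~y8 is true.
  11. (~y4 \/ y7 \/ ~y8) — ~y8 is true.
  12. (~y1 \/ y4) — ~y1 is true.
  13. (~y9 \/ y3 \/ ~y8) — ~y8 is true.
  14. (~y2 \/ y5 \/ ~y4) — ~y4 is true.
  15. (y8 \/ ~y5) — ~y5 is true.
  16. (~y9 \/ ~y6) — ~y9 is true.
  17. (~y7 \/ ~y8 \/ y9) — ~y8 is true.
  18. (~y2 \/ ~y7) — ~y7 is true.
  19. (~y6 \/ y2) — y2 is true.
  20. (~y6 \/ ~y7 \/ y4) — ~y7 is true.
  21. (~y6 \/ ~y7) — ~y7 is true.
  22. (~y3 \/ ~y9 \/ ~y4) — ~y4 is true.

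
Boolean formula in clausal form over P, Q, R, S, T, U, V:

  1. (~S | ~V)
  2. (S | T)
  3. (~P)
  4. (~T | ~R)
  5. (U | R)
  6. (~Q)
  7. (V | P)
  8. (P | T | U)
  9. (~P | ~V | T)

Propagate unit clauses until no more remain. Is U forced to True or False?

(~P) stands alone — P = False.
(~Q) is a unit clause: Q = False.
From (V | P) and P = False: V = True.
In (~V | ~S), ~V is now false; ~S must hold, so S = False.
From (T | S) and S = False: T = True.
In (~T | ~R), ~T is now false; ~R must hold, so R = False.
(U | R) with R = False leaves only U, so U = True.

True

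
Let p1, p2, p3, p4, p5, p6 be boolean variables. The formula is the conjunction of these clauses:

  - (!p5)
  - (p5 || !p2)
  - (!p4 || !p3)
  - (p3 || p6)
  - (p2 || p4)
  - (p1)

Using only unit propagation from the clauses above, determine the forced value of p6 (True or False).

True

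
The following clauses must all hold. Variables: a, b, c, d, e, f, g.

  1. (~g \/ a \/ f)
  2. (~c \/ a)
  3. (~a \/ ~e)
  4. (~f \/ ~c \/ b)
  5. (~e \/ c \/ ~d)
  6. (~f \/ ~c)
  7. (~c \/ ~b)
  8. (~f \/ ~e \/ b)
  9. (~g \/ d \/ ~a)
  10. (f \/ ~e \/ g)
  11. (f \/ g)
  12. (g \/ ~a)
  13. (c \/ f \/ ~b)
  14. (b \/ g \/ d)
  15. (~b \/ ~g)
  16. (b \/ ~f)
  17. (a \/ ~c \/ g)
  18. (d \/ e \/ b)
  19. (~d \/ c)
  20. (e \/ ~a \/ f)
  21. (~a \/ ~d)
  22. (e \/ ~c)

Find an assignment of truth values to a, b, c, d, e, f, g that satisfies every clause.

a = False, b = True, c = False, d = False, e = False, f = True, g = False

Check each clause:
  1. (f \/ a \/ ~g) — ~g is true.
  2. (a \/ ~c) — ~c is true.
  3. (~e \/ ~a) — ~e is true.
  4. (~c \/ b \/ ~f) — b is true.
  5. (~e \/ c \/ ~d) — ~e is true.
  6. (~c \/ ~f) — ~c is true.
  7. (~c \/ ~b) — ~c is true.
  8. (b \/ ~e \/ ~f) — b is true.
  9. (d \/ ~g \/ ~a) — ~g is true.
  10. (~e \/ g \/ f) — ~e is true.
  11. (g \/ f) — f is true.
  12. (~a \/ g) — ~a is true.
  13. (~b \/ c \/ f) — f is true.
  14. (d \/ g \/ b) — b is true.
  15. (~g \/ ~b) — ~g is true.
  16. (b \/ ~f) — b is true.
  17. (~c \/ a \/ g) — ~c is true.
  18. (d \/ b \/ e) — b is true.
  19. (~d \/ c) — ~d is true.
  20. (f \/ ~a \/ e) — ~a is true.
  21. (~a \/ ~d) — ~d is true.
  22. (~c \/ e) — ~c is true.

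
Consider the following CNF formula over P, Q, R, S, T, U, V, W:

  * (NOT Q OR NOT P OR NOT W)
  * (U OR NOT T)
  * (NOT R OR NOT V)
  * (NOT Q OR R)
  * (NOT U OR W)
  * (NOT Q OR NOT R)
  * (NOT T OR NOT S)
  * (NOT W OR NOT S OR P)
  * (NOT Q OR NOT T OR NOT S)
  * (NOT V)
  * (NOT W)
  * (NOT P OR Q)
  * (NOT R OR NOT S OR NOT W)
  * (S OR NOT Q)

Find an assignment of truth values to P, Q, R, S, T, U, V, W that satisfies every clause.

(NOT V) is a unit clause, so V = False.
The clause (NOT W) is unit: W must be False.
(NOT U) is a unit clause, so U = False.
Unit propagation: (NOT T) forces T = False.
P occurs only negated in the remaining clauses — set P = False.
Try Q = False.
R, S are now unconstrained; take R = True, S = False.
Every clause has at least one true literal under this assignment.

P=F  Q=F  R=T  S=F  T=F  U=F  V=F  W=F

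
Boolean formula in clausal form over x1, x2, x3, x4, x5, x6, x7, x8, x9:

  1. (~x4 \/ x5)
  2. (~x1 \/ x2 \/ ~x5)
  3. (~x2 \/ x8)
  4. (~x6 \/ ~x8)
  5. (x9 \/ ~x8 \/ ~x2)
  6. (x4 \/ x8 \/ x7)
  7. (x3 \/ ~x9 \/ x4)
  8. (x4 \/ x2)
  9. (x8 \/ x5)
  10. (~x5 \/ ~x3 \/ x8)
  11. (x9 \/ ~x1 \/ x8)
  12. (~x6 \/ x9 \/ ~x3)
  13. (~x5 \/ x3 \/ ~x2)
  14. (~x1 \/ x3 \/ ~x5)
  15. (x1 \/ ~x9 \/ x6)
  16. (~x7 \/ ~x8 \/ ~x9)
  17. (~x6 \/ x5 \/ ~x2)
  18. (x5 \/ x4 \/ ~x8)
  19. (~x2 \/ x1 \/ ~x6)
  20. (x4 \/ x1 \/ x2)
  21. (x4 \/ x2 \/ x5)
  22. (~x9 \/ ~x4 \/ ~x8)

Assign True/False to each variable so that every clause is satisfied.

x1=F, x2=F, x3=F, x4=T, x5=T, x6=T, x7=T, x8=F, x9=F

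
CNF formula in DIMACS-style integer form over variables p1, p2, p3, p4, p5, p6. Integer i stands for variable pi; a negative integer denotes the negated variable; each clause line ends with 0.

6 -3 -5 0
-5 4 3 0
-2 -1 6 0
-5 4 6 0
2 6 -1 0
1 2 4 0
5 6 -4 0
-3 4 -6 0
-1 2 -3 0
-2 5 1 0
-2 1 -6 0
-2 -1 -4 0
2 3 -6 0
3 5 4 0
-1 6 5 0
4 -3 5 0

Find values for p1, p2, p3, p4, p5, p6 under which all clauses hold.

p1 = False  p2 = False  p3 = False  p4 = True  p5 = True  p6 = False

Check each clause:
  1. (p6 ∨ ¬p3 ∨ ¬p5) — ¬p3 is true.
  2. (p4 ∨ p3 ∨ ¬p5) — p4 is true.
  3. (p6 ∨ ¬p1 ∨ ¬p2) — ¬p2 is true.
  4. (p4 ∨ ¬p5 ∨ p6) — p4 is true.
  5. (p2 ∨ p6 ∨ ¬p1) — ¬p1 is true.
  6. (p1 ∨ p2 ∨ p4) — p4 is true.
  7. (p6 ∨ ¬p4 ∨ p5) — p5 is true.
  8. (¬p3 ∨ p4 ∨ ¬p6) — ¬p6 is true.
  9. (p2 ∨ ¬p1 ∨ ¬p3) — ¬p3 is true.
  10. (p1 ∨ ¬p2 ∨ p5) — p5 is true.
  11. (p1 ∨ ¬p6 ∨ ¬p2) — ¬p6 is true.
  12. (¬p2 ∨ ¬p1 ∨ ¬p4) — ¬p1 is true.
  13. (¬p6 ∨ p2 ∨ p3) — ¬p6 is true.
  14. (p3 ∨ p5 ∨ p4) — p4 is true.
  15. (¬p1 ∨ p5 ∨ p6) — p5 is true.
  16. (¬p3 ∨ p5 ∨ p4) — ¬p3 is true.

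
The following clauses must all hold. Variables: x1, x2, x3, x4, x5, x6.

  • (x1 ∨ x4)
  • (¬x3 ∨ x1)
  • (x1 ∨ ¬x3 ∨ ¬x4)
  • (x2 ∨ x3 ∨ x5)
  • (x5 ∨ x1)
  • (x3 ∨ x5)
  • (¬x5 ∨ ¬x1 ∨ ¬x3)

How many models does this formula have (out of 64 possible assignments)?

Split on x1, then x3.
  x1=T, x3=T: forces x5=F; x2, x4, x6 free → 2^3 = 8.
  x1=T, x3=F: forces x5=T; x2, x4, x6 free → 2^3 = 8.
  x1=F, x3=T: a clause becomes empty — 0.
  x1=F, x3=F: remaining (x2,x4,x5,x6) ∈ {(F,T,T,F); (F,T,T,T); (T,T,T,F); (T,T,T,T)} — 4.
Total: 8 + 8 + 0 + 4 = 20.

20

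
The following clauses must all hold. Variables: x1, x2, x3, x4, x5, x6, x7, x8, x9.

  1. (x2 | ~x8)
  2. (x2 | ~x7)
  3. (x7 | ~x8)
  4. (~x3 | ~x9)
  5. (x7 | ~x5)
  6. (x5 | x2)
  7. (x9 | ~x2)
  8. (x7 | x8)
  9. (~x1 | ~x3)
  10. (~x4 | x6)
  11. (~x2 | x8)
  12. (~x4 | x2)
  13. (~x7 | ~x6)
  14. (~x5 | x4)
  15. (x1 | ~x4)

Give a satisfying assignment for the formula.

x1=True, x2=True, x3=False, x4=False, x5=False, x6=False, x7=True, x8=True, x9=True

Check each clause:
  1. (x2 | ~x8) — x2 is true.
  2. (x2 | ~x7) — x2 is true.
  3. (x7 | ~x8) — x7 is true.
  4. (~x9 | ~x3) — ~x3 is true.
  5. (x7 | ~x5) — ~x5 is true.
  6. (x2 | x5) — x2 is true.
  7. (~x2 | x9) — x9 is true.
  8. (x7 | x8) — x8 is true.
  9. (~x1 | ~x3) — ~x3 is true.
  10. (x6 | ~x4) — ~x4 is true.
  11. (~x2 | x8) — x8 is true.
  12. (x2 | ~x4) — x2 is true.
  13. (~x7 | ~x6) — ~x6 is true.
  14. (x4 | ~x5) — ~x5 is true.
  15. (x1 | ~x4) — x1 is true.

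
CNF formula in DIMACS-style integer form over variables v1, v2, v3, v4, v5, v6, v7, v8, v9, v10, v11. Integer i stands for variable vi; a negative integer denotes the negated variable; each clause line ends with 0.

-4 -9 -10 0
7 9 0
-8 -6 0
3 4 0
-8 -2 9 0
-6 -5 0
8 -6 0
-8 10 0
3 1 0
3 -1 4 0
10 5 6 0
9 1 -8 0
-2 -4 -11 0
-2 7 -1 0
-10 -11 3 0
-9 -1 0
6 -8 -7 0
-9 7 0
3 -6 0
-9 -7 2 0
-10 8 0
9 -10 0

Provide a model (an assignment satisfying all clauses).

v1 = True  v2 = True  v3 = False  v4 = True  v5 = True  v6 = False  v7 = True  v8 = False  v9 = False  v10 = False  v11 = False

v11 occurs only negated in the remaining clauses — set v11 = False.
Try v1 = True.
  then v9 is forced to False.
  then v7 is forced to True.
  then v10 is forced to False.
  then v8 is forced to False.
  then v6 is forced to False.
  then v5 is forced to True.
For the remaining variables, v2 = True, v3 = False, v4 = True works.
Every clause has at least one true literal under this assignment.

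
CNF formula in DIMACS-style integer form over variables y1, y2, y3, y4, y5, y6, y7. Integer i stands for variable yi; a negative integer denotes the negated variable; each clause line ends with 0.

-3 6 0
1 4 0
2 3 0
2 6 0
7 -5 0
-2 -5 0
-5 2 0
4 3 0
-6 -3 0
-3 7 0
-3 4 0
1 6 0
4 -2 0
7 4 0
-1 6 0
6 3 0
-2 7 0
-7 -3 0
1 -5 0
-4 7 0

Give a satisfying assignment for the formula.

Pure literal: y5 appears only negated; assign y5 = False.
Branch on y1: take y1 = False.
  then y4 is forced to True.
  then y6 is forced to True.
  then y3 is forced to False.
  then y2 is forced to True.
  then y7 is forced to True.
Every clause has at least one true literal under this assignment.
Check each clause:
  1. (~y3 \/ y6) — ~y3 is true.
  2. (y4 \/ y1) — y4 is true.
  3. (y2 \/ y3) — y2 is true.
  4. (y6 \/ y2) — y2 is true.
  5. (~y5 \/ y7) — ~y5 is true.
  6. (~y2 \/ ~y5) — ~y5 is true.
  7. (~y5 \/ y2) — y2 is true.
  8. (y4 \/ y3) — y4 is true.
  9. (~y3 \/ ~y6) — ~y3 is true.
  10. (~y3 \/ y7) — ~y3 is true.
  11. (y4 \/ ~y3) — y4 is true.
  12. (y6 \/ y1) — y6 is true.
  13. (~y2 \/ y4) — y4 is true.
  14. (y7 \/ y4) — y4 is true.
  15. (~y1 \/ y6) — y6 is true.
  16. (y6 \/ y3) — y6 is true.
  17. (~y2 \/ y7) — y7 is true.
  18. (~y7 \/ ~y3) — ~y3 is true.
  19. (~y5 \/ y1) — ~y5 is true.
  20. (~y4 \/ y7) — y7 is true.

y1 = 0, y2 = 1, y3 = 0, y4 = 1, y5 = 0, y6 = 1, y7 = 1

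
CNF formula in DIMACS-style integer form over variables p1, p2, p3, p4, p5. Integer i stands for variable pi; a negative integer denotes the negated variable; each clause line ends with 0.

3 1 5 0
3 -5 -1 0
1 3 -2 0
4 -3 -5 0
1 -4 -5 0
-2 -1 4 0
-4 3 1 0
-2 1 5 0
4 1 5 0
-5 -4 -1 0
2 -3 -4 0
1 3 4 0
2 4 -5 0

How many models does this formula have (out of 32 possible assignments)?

The models are:
  p1=T p2=F p3=F p4=F p5=F
  p1=T p2=F p3=F p4=T p5=F
  p1=T p2=F p3=T p4=F p5=F
  p1=T p2=T p3=F p4=T p5=F
  p1=T p2=T p3=T p4=T p5=F
That's 5 in total.

5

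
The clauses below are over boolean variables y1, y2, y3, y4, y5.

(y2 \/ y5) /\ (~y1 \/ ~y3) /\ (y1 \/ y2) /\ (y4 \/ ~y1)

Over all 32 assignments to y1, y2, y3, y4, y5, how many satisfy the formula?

11

Case analysis on y1 and y2:
  y1=T, y2=T: remaining (y3,y4,y5) ∈ {(F,T,F); (F,T,T)} — 2.
  y1=T, y2=F: remaining (y3,y4,y5) ∈ {(F,T,T)} — 1.
  y1=F, y2=T: y3, y4, y5 free → 2^3 = 8.
  y1=F, y2=F: a clause becomes empty — 0.
Total: 2 + 1 + 8 + 0 = 11.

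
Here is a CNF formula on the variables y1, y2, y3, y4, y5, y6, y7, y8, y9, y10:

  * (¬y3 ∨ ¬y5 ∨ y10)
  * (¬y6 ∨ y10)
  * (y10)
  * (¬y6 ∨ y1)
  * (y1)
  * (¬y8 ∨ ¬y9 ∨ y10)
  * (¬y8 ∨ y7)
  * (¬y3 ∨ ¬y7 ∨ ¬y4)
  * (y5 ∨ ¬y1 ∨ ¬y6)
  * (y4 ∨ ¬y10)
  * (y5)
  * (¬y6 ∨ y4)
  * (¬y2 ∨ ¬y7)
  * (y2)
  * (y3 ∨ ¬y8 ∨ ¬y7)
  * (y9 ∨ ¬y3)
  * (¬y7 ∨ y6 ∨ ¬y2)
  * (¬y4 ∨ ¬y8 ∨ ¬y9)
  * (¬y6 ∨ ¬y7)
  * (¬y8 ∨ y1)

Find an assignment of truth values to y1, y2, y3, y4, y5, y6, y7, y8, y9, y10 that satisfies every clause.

y1=True, y2=True, y3=False, y4=True, y5=True, y6=True, y7=False, y8=False, y9=False, y10=True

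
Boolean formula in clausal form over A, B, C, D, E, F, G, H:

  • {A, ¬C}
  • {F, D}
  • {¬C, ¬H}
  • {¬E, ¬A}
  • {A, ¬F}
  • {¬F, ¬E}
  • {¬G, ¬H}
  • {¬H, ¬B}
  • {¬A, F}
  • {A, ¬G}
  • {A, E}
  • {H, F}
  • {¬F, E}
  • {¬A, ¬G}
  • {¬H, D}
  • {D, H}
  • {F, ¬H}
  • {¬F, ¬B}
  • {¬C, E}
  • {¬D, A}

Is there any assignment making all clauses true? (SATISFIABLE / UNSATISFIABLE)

UNSATISFIABLE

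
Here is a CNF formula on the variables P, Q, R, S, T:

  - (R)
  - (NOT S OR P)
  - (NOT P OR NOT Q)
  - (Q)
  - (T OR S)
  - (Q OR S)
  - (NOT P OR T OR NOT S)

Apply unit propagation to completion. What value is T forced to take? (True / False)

True

(R) is a unit clause: R = True.
(Q) is a unit clause: Q = True.
(NOT P OR NOT Q): since Q = True, the clause reduces to (NOT P). P = False.
(P OR NOT S): since P = False, the clause reduces to (NOT S). S = False.
(T OR S) with S = False leaves only T, so T = True.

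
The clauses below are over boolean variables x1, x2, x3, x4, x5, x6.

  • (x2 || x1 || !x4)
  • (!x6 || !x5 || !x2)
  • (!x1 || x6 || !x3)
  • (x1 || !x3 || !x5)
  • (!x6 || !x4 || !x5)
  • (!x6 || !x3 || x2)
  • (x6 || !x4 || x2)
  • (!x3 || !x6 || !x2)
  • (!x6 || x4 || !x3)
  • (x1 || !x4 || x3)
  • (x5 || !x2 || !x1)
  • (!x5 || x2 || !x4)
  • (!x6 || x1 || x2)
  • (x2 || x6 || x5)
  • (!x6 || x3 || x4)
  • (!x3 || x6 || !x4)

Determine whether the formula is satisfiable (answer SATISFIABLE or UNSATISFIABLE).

SATISFIABLE

Branch on x1: take x1 = True.
Branch on x2: take x2 = False.
Set x3 = False and propagate.
The remaining clauses are satisfied by x4 = True, x5 = False, x6 = True.
So x1=True, x2=False, x3=False, x4=True, x5=False, x6=True is a satisfying assignment.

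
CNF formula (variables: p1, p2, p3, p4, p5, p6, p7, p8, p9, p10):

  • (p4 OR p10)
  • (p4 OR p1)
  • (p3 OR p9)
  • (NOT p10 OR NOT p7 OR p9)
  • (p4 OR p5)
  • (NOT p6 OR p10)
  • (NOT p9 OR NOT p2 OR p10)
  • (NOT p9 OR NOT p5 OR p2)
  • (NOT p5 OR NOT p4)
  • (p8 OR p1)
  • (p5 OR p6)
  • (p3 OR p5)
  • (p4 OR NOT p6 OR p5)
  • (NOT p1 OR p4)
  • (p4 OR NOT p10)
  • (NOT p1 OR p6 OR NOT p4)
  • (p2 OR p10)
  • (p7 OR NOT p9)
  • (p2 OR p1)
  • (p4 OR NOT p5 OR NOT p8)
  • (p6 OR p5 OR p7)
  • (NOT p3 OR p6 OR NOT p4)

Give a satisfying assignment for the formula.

p1=T  p2=F  p3=T  p4=T  p5=F  p6=T  p7=F  p8=F  p9=F  p10=T

Set p1 = True and propagate.
  then p4 is forced to True.
  then p5 is forced to False.
  then p6 is forced to True.
  then p10 is forced to True.
  then p3 is forced to True.
The remaining clauses are satisfied by p2 = False, p7 = False, p8 = False, p9 = False.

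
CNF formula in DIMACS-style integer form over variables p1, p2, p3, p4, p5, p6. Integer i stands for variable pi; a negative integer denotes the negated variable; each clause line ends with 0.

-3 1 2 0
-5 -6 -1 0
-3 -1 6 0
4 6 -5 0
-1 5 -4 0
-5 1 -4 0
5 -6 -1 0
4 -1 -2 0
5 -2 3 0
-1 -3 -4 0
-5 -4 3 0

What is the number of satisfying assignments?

12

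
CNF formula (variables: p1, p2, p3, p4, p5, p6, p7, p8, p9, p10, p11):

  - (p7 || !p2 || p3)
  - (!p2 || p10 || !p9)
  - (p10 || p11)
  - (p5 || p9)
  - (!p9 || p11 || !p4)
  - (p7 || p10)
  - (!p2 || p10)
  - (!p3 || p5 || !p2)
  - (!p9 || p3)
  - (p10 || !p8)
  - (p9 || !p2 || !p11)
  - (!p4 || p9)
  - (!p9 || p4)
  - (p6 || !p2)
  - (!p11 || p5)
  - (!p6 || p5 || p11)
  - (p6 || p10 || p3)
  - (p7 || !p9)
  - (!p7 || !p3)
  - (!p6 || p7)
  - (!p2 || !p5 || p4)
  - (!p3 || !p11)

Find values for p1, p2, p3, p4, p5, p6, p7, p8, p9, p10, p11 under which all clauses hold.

p1 = 0  p2 = 0  p3 = 0  p4 = 0  p5 = 1  p6 = 0  p7 = 1  p8 = 0  p9 = 0  p10 = 1  p11 = 1

Check each clause:
  1. (p3 || p7 || !p2) — !p2 is true.
  2. (p10 || !p9 || !p2) — p10 is true.
  3. (p11 || p10) — p10 is true.
  4. (p5 || p9) — p5 is true.
  5. (!p4 || p11 || !p9) — p11 is true.
  6. (p7 || p10) — p10 is true.
  7. (p10 || !p2) — p10 is true.
  8. (p5 || !p2 || !p3) — !p3 is true.
  9. (!p9 || p3) — !p9 is true.
  10. (p10 || !p8) — !p8 is true.
  11. (p9 || !p2 || !p11) — !p2 is true.
  12. (p9 || !p4) — !p4 is true.
  13. (!p9 || p4) — !p9 is true.
  14. (!p2 || p6) — !p2 is true.
  15. (p5 || !p11) — p5 is true.
  16. (!p6 || p5 || p11) — !p6 is true.
  17. (p10 || p6 || p3) — p10 is true.
  18. (!p9 || p7) — !p9 is true.
  19. (!p7 || !p3) — !p3 is true.
  20. (!p6 || p7) — !p6 is true.
  21. (!p5 || !p2 || p4) — !p2 is true.
  22. (!p3 || !p11) — !p3 is true.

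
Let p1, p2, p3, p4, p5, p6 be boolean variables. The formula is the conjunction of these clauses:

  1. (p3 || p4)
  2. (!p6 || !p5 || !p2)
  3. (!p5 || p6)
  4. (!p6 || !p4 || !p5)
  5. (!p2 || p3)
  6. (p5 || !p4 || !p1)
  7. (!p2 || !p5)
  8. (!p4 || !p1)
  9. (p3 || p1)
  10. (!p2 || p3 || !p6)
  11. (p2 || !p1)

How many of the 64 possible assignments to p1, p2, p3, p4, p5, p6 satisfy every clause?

Split on p2, then p5.
  p2=T, p5=T: a clause becomes empty — 0.
  p2=T, p5=F: p6 free; 3 ways for (p1,p3,p4) × 2^1 = 6.
  p2=F, p5=T: remaining (p1,p3,p4,p6) ∈ {(F,T,F,T)} — 1.
  p2=F, p5=F: remaining (p1,p3,p4,p6) ∈ {(F,T,F,F); (F,T,F,T); (F,T,T,F); (F,T,T,T)} — 4.
Total: 0 + 6 + 1 + 4 = 11.

11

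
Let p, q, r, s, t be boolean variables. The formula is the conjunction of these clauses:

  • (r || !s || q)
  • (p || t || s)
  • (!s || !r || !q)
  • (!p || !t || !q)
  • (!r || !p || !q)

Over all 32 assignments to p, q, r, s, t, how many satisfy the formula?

16

Split on q, then p.
  q=T, p=T: remaining (r,s,t) ∈ {(F,F,F); (F,T,F)} — 2.
  q=T, p=F: remaining (r,s,t) ∈ {(F,F,T); (F,T,F); (F,T,T); (T,F,T)} — 4.
  q=F, p=T: t free; 3 ways for (r,s) × 2^1 = 6.
  q=F, p=F: remaining (r,s,t) ∈ {(F,F,T); (T,F,T); (T,T,F); (T,T,T)} — 4.
Total: 2 + 4 + 6 + 4 = 16.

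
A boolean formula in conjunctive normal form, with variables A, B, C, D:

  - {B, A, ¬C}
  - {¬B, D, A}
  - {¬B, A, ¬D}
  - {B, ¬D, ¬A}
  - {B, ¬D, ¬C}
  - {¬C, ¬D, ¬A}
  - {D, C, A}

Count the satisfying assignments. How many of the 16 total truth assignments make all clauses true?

The models are:
  A=0 B=0 C=0 D=1
  A=1 B=0 C=0 D=0
  A=1 B=0 C=1 D=0
  A=1 B=1 C=0 D=0
  A=1 B=1 C=0 D=1
  A=1 B=1 C=1 D=0
Count: 6.

6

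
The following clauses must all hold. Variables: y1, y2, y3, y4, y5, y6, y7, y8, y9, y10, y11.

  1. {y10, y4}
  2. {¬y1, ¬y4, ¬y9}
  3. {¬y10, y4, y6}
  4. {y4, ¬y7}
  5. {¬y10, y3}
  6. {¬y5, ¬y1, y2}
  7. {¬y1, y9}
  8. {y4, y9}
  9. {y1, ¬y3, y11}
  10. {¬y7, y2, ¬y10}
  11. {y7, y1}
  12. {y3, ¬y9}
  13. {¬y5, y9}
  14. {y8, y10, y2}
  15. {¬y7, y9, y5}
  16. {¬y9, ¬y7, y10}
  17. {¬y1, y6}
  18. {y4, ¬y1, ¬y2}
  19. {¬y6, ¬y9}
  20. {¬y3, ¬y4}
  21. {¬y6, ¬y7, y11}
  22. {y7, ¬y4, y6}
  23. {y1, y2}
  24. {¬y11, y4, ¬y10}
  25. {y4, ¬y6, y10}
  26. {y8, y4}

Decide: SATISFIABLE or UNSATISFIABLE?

UNSATISFIABLE

y4 = True:
  propagation gives y3=False, y10=False, y9=False, y1=False; an empty clause results — contradiction.
y4 = False:
  propagation gives y10=True, y6=True, y7=False, y3=True; an empty clause results — contradiction.
Every branch closes, so no satisfying assignment exists.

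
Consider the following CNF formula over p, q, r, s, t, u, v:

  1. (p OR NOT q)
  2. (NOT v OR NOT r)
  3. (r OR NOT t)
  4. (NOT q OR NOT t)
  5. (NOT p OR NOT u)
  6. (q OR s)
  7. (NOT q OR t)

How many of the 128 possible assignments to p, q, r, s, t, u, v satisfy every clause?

Split on q, then t.
  q=1, t=1: a clause becomes empty — 0.
  q=1, t=0: a clause becomes empty — 0.
  q=0, t=1: remaining (p,r,s,u,v) ∈ {(0,1,1,0,0); (0,1,1,1,0); (1,1,1,0,0)} — 3.
  q=0, t=0: 9 of the 32 assignments to (p,r,s,u,v) work.
Total: 0 + 0 + 3 + 9 = 12.

12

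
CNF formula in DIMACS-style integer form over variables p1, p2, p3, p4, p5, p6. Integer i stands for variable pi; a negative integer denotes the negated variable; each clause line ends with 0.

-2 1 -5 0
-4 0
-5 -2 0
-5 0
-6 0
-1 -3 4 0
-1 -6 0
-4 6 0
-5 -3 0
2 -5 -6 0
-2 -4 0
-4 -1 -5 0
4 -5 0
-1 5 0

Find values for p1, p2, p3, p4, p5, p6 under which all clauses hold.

p1=F, p2=F, p3=T, p4=F, p5=F, p6=F

Unit propagation: (NOT p4) forces p4 = False.
The clause (NOT p5) is unit: p5 must be False.
Unit propagation: (NOT p6) forces p6 = False.
(NOT p1) is a unit clause, so p1 = False.
p2, p3 are now unconstrained; take p2 = False, p3 = True.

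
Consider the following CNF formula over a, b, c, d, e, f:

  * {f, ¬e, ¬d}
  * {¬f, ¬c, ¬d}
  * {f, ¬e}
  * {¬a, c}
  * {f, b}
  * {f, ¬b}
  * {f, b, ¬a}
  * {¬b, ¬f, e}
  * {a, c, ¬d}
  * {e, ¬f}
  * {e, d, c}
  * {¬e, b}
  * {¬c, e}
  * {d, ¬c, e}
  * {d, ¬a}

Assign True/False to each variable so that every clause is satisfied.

Set a = False and propagate.
Branch on b: take b = True.
  then f is forced to True.
  then e is forced to True.
For the remaining variables, c = False, d = False works.
Check each clause:
  1. {¬e, f, ¬d} — ¬d is true.
  2. {¬f, ¬c, ¬d} — ¬d is true.
  3. {¬e, f} — f is true.
  4. {c, ¬a} — ¬a is true.
  5. {b, f} — b is true.
  6. {f, ¬b} — f is true.
  7. {f, b, ¬a} — b is true.
  8. {¬b, e, ¬f} — e is true.
  9. {¬d, a, c} — ¬d is true.
  10. {¬f, e} — e is true.
  11. {d, e, c} — e is true.
  12. {b, ¬e} — b is true.
  13. {¬c, e} — e is true.
  14. {e, ¬c, d} — ¬c is true.
  15. {d, ¬a} — ¬a is true.

a = F, b = T, c = F, d = F, e = T, f = T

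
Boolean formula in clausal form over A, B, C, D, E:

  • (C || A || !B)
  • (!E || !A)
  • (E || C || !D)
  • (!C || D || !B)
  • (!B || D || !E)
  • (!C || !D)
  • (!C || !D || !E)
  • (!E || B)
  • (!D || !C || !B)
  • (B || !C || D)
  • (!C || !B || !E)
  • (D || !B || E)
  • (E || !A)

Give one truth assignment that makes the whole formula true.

Try A = False.
Branch on B: take B = False.
  then E is forced to False.
For the remaining variables, C = False, D = False works.

A = F, B = F, C = F, D = F, E = F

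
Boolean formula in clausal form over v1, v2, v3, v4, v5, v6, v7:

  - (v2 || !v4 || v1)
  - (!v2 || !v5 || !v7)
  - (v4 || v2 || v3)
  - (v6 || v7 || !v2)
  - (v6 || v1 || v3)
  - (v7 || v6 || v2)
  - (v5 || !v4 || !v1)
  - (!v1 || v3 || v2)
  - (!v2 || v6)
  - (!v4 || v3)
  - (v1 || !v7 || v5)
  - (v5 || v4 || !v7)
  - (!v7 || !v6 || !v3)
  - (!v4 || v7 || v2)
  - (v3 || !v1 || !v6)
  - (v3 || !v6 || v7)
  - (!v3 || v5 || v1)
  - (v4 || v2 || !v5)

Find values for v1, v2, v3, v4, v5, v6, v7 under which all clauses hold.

v1 = T, v2 = T, v3 = T, v4 = F, v5 = T, v6 = T, v7 = F

Check each clause:
  1. (v2 || !v4 || v1) — v1 is true.
  2. (!v2 || !v5 || !v7) — !v7 is true.
  3. (v4 || v2 || v3) — v2 is true.
  4. (!v2 || v7 || v6) — v6 is true.
  5. (v6 || v3 || v1) — v1 is true.
  6. (v2 || v7 || v6) — v2 is true.
  7. (v5 || !v1 || !v4) — !v4 is true.
  8. (v2 || v3 || !v1) — v2 is true.
  9. (!v2 || v6) — v6 is true.
  10. (!v4 || v3) — v3 is true.
  11. (v1 || !v7 || v5) — v1 is true.
  12. (!v7 || v5 || v4) — !v7 is true.
  13. (!v7 || !v3 || !v6) — !v7 is true.
  14. (v7 || !v4 || v2) — v2 is true.
  15. (!v1 || !v6 || v3) — v3 is true.
  16. (v3 || v7 || !v6) — v3 is true.
  17. (v5 || !v3 || v1) — v1 is true.
  18. (!v5 || v4 || v2) — v2 is true.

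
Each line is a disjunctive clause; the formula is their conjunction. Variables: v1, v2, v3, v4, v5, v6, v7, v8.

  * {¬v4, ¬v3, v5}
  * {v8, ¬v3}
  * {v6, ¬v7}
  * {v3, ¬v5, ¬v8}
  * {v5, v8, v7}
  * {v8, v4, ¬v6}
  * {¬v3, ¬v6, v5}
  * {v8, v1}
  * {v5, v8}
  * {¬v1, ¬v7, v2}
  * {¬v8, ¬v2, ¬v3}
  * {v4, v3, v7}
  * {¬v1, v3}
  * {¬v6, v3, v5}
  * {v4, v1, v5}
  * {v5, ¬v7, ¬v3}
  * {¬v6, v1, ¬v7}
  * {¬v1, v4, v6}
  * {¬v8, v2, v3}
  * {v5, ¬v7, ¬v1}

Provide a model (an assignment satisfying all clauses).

Branch on v1: take v1 = False.
  then v8 is forced to True.
Try v2 = False.
  then v3 is forced to True.
Branch on v4: take v4 = False.
  then v5 is forced to True.
The remaining clauses are satisfied by v6 = False, v7 = False.
Every clause has at least one true literal under this assignment.

v1 = F  v2 = F  v3 = T  v4 = F  v5 = T  v6 = F  v7 = F  v8 = T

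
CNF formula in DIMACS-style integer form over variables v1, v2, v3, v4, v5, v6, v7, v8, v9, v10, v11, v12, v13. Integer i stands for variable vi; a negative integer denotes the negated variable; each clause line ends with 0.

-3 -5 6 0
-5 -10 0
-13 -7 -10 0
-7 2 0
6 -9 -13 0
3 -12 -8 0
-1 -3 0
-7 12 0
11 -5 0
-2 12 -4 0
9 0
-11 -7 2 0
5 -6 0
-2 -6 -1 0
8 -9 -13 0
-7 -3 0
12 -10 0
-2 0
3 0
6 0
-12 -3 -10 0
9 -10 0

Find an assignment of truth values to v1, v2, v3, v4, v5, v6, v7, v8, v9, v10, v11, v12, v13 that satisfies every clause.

v1=F  v2=F  v3=T  v4=T  v5=T  v6=T  v7=F  v8=T  v9=T  v10=F  v11=T  v12=F  v13=F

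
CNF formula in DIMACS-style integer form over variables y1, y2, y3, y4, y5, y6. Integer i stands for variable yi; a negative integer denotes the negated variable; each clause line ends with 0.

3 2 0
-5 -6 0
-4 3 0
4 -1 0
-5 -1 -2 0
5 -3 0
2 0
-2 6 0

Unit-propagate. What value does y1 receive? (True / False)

(y2) is a unit clause: y2 = True.
In (y6 ∨ ¬y2), ¬y2 is now false; y6 must hold, so y6 = True.
From (¬y6 ∨ ¬y5) and y6 = True: y5 = False.
From (¬y3 ∨ y5) and y5 = False: y3 = False.
(y3 ∨ ¬y4) with y3 = False leaves only ¬y4, so y4 = False.
(¬y1 ∨ y4): since y4 = False, the clause reduces to (¬y1). y1 = False.

False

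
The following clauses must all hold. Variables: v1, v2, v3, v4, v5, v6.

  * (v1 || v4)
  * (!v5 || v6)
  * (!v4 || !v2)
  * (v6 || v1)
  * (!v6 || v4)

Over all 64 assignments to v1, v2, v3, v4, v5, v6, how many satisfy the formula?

14

Case analysis on v4 and v6:
  v4=T, v6=T: forces v2=F; v1, v3, v5 free → 2^3 = 8.
  v4=T, v6=F: remaining (v1,v2,v3,v5) ∈ {(T,F,F,F); (T,F,T,F)} — 2.
  v4=F, v6=T: a clause becomes empty — 0.
  v4=F, v6=F: remaining (v1,v2,v3,v5) ∈ {(T,F,F,F); (T,F,T,F); (T,T,F,F); (T,T,T,F)} — 4.
Total: 8 + 2 + 0 + 4 = 14.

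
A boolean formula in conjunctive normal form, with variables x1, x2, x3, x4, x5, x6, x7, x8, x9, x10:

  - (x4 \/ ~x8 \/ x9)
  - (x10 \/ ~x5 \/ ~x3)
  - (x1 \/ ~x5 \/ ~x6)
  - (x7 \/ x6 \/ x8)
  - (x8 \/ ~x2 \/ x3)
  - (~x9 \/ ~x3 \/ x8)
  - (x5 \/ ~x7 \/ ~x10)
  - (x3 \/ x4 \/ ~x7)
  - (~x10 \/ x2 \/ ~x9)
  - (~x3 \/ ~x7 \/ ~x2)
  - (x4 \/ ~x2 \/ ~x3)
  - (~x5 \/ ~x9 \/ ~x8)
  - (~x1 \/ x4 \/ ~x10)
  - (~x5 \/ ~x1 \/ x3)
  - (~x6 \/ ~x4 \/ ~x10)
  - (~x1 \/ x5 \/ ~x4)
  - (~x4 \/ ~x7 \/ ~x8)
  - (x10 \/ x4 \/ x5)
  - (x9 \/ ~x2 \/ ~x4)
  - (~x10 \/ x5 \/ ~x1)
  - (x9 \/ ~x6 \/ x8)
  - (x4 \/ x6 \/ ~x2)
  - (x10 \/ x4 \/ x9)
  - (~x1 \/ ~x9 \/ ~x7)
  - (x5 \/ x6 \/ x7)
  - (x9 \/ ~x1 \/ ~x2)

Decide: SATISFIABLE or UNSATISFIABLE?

Try x1 = False.
Try x2 = False.
For the remaining variables, x3 = True, x4 = True, x5 = True, x6 = False, x7 = True, x8 = False, x9 = False, x10 = True works.
So x1=F, x2=F, x3=T, x4=T, x5=T, x6=F, x7=T, x8=F, x9=F, x10=T is a satisfying assignment.

SATISFIABLE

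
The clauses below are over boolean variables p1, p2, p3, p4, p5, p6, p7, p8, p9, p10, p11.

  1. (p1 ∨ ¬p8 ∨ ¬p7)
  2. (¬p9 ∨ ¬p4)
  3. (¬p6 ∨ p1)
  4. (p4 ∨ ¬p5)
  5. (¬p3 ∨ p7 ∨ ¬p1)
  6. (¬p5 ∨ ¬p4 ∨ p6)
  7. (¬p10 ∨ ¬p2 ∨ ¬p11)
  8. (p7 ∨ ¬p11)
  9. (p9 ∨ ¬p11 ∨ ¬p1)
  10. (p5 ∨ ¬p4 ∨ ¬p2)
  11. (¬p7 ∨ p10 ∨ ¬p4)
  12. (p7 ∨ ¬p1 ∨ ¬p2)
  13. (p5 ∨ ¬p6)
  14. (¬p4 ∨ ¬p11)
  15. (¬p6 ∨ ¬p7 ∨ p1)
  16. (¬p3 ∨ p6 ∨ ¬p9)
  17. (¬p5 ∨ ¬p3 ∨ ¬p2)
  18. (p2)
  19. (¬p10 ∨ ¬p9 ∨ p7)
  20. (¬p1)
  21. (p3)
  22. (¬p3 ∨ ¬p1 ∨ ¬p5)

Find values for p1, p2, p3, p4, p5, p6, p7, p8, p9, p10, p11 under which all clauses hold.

The clause (p2) is unit: p2 must be True.
(¬p1) is a unit clause, so p1 = False.
Unit propagation: (¬p6) forces p6 = False.
Unit propagation: (p3) forces p3 = True.
(¬p9) is a unit clause, so p9 = False.
The clause (¬p5) is unit: p5 must be False.
The clause (¬p4) is unit: p4 must be False.
Pure literal: p11 appears only negated; assign p11 = False.
Set p7 = False and propagate.
p8, p10 are now unconstrained; take p8 = True, p10 = True.
Every clause has at least one true literal under this assignment.

p1=0, p2=1, p3=1, p4=0, p5=0, p6=0, p7=0, p8=1, p9=0, p10=1, p11=0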